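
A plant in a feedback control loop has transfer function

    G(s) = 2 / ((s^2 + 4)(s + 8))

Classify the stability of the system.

The poles can be read from the denominator factors: s = ±2j, -8.
Since the simple pole(s) at s = 2j, -2j lie on the jω-axis with none in the right half-plane, the system is marginally stable.

marginally stable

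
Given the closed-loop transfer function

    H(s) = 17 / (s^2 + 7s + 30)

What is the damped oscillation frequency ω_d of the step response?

ω_d ≈ 4.213 rad/s

Comparing s^2 + 7s + 30 to s^2 + 2ζωₙs + ωₙ²: ωₙ = √30 ≈ 5.477 rad/s and ζ = 7/(2·√30) ≈ 0.6390.
ζωₙ = 7/2 = 3.5, so ω_d = ωₙ√(1−ζ²) = √(ωₙ² − (ζωₙ)²) = √(30 − 3.5²) = √17.75 ≈ 4.213 rad/s.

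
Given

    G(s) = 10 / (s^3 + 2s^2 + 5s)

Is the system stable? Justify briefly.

The denominator s^3 + 2s^2 + 5s factors as s(s^2 + 2s + 5), giving poles at s = 0, -1 + 2j, -1 - 2j.
Since the simple pole(s) at s = 0 lie on the jω-axis with none in the right half-plane, the system is marginally stable.

marginally stable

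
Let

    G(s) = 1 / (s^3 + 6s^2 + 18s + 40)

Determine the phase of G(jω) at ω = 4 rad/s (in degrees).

At s = j4: numerator = 1, denominator = -56 + j8.
∠G = ∠num − ∠den = 0° − (171.87°) = -171.9°.

∠G(j4) ≈ -171.9°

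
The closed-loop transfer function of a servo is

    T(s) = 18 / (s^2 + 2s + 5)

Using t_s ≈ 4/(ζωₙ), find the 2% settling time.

Comparing s^2 + 2s + 5 to s^2 + 2ζωₙs + ωₙ²: ωₙ = √5 ≈ 2.236 rad/s and ζ = 2/(2·√5) ≈ 0.4472.
ζωₙ = 2/2 = 1, so t_s ≈ 4/(ζωₙ) = 4/1 = 4 s.

t_s ≈ 4 s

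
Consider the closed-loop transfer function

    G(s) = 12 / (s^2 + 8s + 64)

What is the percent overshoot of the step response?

Comparing s^2 + 8s + 64 to s^2 + 2ζωₙs + ωₙ²: ωₙ = 8 rad/s and ζ = 8/(2·8) = 0.5.
%OS = 100·exp(−πζ/√(1−ζ²)) = 100·exp(−π·0.5/√(1−0.5²)) ≈ 16.3%.

%OS ≈ 16.3%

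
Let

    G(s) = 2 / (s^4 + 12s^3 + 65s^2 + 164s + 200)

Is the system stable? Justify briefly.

stable

The denominator s^4 + 12s^3 + 65s^2 + 164s + 200 factors as (s^2 + 4s + 8)(s^2 + 8s + 25), giving poles at s = -2 + 2j, -2 - 2j, -4 + 3j, -4 - 3j.
Since all poles lie strictly in the left half-plane, the system is stable.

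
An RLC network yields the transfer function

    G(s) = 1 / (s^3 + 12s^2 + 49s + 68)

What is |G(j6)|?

|G(j6)| ≈ 0.002686

Substitute s = j6: numerator = 1, denominator = -364 + j78.
|G(j6)| = |1| / |-364 + j78| = 1 / 372.26 ≈ 0.002686.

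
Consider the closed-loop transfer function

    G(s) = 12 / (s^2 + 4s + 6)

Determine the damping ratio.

Compare the denominator to the standard form s^2 + 2ζωₙs + ωₙ².
ωₙ² = 6, so ωₙ = √6 ≈ 2.449 rad/s.
2ζωₙ = 4, so ζ = 4/(2·√6) ≈ 0.8165.

ζ ≈ 0.8165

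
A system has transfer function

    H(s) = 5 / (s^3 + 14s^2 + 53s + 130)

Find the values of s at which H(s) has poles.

s = -2 + 3j, -2 - 3j, -10

The poles are the roots of the denominator s^3 + 14s^2 + 53s + 130 = 0.
Trying s = -10: the polynomial evaluates to 0, so (s + 10) is a factor.
Dividing out leaves s^2 + 4s + 13 = 0.
The quadratic formula then gives s = -2 ± 3j.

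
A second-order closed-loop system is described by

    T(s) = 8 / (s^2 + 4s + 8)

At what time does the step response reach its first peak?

Comparing s^2 + 4s + 8 to s^2 + 2ζωₙs + ωₙ²: ωₙ = √8 ≈ 2.828 rad/s and ζ = 4/(2·√8) ≈ 0.7071.
ζωₙ = 4/2 = 2, so ω_d = ωₙ√(1−ζ²) = √(ωₙ² − (ζωₙ)²) = √(8 − 2²) = √4 = 2 rad/s.
t_p = π/ω_d = π/2 ≈ 1.571 s.

t_p ≈ 1.571 s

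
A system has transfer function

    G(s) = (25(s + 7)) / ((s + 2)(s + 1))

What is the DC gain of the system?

G(0) = 175/2 ≈ 87.50

At s = 0 each factor (s + a) contributes a and each (s^2 + bs + c) contributes c.
G(0) = 25·(7) / ((2) · (1)) = 175/2 = 175/2.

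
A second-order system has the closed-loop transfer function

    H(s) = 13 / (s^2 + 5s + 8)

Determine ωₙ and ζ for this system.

Compare the denominator to the standard form s^2 + 2ζωₙs + ωₙ².
ωₙ² = 8, so ωₙ = √8 ≈ 2.828 rad/s.
2ζωₙ = 5, so ζ = 5/(2·√8) ≈ 0.8839.

ωₙ ≈ 2.828 rad/s, ζ ≈ 0.8839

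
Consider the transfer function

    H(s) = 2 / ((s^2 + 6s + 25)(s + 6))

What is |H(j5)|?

|H(j5)| ≈ 0.008536

Substitute s = j5: numerator = 2, denominator = -150 + j180.
|H(j5)| = |2| / |-150 + j180| = 2 / 234.31 ≈ 0.008536.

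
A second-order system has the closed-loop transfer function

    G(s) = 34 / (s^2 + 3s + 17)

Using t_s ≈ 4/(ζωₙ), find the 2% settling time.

t_s ≈ 2.667 s

Comparing s^2 + 3s + 17 to s^2 + 2ζωₙs + ωₙ²: ωₙ = √17 ≈ 4.123 rad/s and ζ = 3/(2·√17) ≈ 0.3638.
ζωₙ = 3/2 = 1.5, so t_s ≈ 4/(ζωₙ) = 4/1.5 ≈ 2.667 s.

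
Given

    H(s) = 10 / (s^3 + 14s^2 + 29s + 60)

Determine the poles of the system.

The poles are the roots of the denominator s^3 + 14s^2 + 29s + 60 = 0.
Trying s = -12: the polynomial evaluates to 0, so (s + 12) is a factor.
Dividing out leaves s^2 + 2s + 5 = 0.
The quadratic formula then gives s = -1 ± 2j.

s = -1 ± 2j, -12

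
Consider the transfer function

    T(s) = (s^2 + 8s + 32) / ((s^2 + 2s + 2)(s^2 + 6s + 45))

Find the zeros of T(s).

Set the numerator to zero: s^2 + 8s + 32 = 0.
Factoring: (s^2 + 8s + 32) = 0.

s = -4 ± 4j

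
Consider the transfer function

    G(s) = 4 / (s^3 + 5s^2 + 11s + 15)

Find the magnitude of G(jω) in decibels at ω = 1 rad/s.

|G(j1)|_dB ≈ -11.0 dB

Substitute s = j1: numerator = 4, denominator = 10 + j10.
|G(j1)| = |4| / |10 + j10| = 4 / 14.142 ≈ 0.2828.
In decibels: 20·log₁₀(0.2828) ≈ -11.0 dB.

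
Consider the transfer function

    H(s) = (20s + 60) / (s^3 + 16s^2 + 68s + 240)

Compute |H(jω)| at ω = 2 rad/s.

|H(j2)| ≈ 0.3314

Substitute s = j2: numerator = 60 + j40, denominator = 176 + j128.
|H(j2)| = |60 + j40| / |176 + j128| = 72.111 / 217.62 ≈ 0.3314.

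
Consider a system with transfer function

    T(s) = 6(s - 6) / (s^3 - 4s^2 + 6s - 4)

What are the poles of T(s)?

The poles are the roots of the denominator s^3 - 4s^2 + 6s - 4 = 0.
Trying s = 2: the polynomial evaluates to 0, so (s - 2) is a factor.
Dividing out leaves s^2 - 2s + 2 = 0.
The quadratic formula then gives s = 1 ± 1j.

s = 1 + j, 1 - j, 2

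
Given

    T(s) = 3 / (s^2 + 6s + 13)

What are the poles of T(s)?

s = -3 ± 2j

The poles are the roots of the denominator s^2 + 6s + 13 = 0.
Using the quadratic formula: s = (-6 ± √(-16))/2 = -3 ± 2j.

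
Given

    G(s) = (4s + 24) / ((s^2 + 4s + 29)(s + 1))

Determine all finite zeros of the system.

s = -6

Set the numerator to zero: 4s + 24 = 0, i.e. 4·(s + 6) = 0.
So s = -6.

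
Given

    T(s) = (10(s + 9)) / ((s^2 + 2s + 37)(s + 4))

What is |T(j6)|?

|T(j6)| ≈ 1.246

Substitute s = j6: numerator = 90 + j60, denominator = -68 + j54.
|T(j6)| = |90 + j60| / |-68 + j54| = 108.17 / 86.833 ≈ 1.246.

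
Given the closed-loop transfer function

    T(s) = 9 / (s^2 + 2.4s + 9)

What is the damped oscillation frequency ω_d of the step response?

ω_d ≈ 2.750 rad/s

Comparing s^2 + 2.4s + 9 to s^2 + 2ζωₙs + ωₙ²: ωₙ = 3 rad/s and ζ = 2.4/(2·3) = 0.4.
ζωₙ = 2.4/2 = 1.2, so ω_d = ωₙ√(1−ζ²) = √(ωₙ² − (ζωₙ)²) = √(9 − 1.2²) = √7.56 ≈ 2.750 rad/s.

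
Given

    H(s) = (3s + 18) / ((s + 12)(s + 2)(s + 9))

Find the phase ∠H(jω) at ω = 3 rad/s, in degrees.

At s = j3: numerator = 18 + j9, denominator = 9 + j423.
∠H = ∠num − ∠den = 26.565° − (88.781°) = -62.22°.

∠H(j3) ≈ -62.22°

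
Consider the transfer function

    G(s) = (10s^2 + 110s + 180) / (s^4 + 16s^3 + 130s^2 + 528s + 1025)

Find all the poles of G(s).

The poles are the roots of the denominator s^4 + 16s^3 + 130s^2 + 528s + 1025 = 0.
No real roots exist; factor into two real quadratics: (s^2 + 8s + 41)(s^2 + 8s + 25) = 0.
Each quadratic gives a conjugate pair via the quadratic formula.

s = -4 + 5j, -4 - 5j, -4 + 3j, -4 - 3j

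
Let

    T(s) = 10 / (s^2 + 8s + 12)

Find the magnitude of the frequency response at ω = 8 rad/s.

Substitute s = j8: numerator = 10, denominator = -52 + j64.
|T(j8)| = |10| / |-52 + j64| = 10 / 82.462 ≈ 0.1213.

|T(j8)| ≈ 0.1213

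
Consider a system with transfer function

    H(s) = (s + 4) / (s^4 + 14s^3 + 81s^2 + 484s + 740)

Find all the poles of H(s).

s = -1 + 6j, -1 - 6j, -10, -2

The poles are the roots of the denominator s^4 + 14s^3 + 81s^2 + 484s + 740 = 0.
Trying s = -10: the polynomial evaluates to 0, so (s + 10) is a factor.
Dividing out leaves s^3 + 4s^2 + 41s + 74 = 0.
This factors further as (s^2 + 2s + 37)(s + 2) = 0.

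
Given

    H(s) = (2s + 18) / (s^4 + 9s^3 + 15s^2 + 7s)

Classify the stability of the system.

marginally stable

The denominator s^4 + 9s^3 + 15s^2 + 7s factors as s(s + 1)^2(s + 7), giving poles at s = 0, -1, -7, -1.
Since the simple pole(s) at s = 0 lie on the jω-axis with none in the right half-plane, the system is marginally stable.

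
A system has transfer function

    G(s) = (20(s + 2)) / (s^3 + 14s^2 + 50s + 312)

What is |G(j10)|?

|G(j10)| ≈ 0.1703

Substitute s = j10: numerator = 40 + j200, denominator = -1088 - j500.
|G(j10)| = |40 + j200| / |-1088 - j500| = 203.96 / 1197.4 ≈ 0.1703.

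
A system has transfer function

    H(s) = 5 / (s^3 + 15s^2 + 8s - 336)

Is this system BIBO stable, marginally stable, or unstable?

The denominator s^3 + 15s^2 + 8s - 336 factors as (s + 12)(s - 4)(s + 7), giving poles at s = -12, 4, -7.
Since the pole(s) at s = 4 lie in the right half-plane, the system is unstable.

unstable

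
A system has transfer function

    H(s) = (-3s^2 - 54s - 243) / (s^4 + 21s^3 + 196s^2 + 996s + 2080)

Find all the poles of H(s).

s = -4 ± 6j, -5, -8

The poles are the roots of the denominator s^4 + 21s^3 + 196s^2 + 996s + 2080 = 0.
Trying s = -5: the polynomial evaluates to 0, so (s + 5) is a factor.
Dividing out leaves s^3 + 16s^2 + 116s + 416 = 0.
This factors further as (s^2 + 8s + 52)(s + 8) = 0.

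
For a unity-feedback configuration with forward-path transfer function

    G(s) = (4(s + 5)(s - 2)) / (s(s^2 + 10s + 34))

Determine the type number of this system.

The denominator has 1 factor of s at the origin (free integrator), so this is a Type 1 system.

Type 1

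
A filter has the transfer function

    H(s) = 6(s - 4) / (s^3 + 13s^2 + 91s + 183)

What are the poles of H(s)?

s = -5 + 6j, -5 - 6j, -3

The poles are the roots of the denominator s^3 + 13s^2 + 91s + 183 = 0.
Trying s = -3: the polynomial evaluates to 0, so (s + 3) is a factor.
Dividing out leaves s^2 + 10s + 61 = 0.
The quadratic formula then gives s = -5 ± 6j.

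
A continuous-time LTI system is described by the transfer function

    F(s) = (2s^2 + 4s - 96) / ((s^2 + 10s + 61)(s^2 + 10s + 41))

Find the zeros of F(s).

s = 6, -8

Set the numerator to zero: 2s^2 + 4s - 96 = 0, i.e. 2·(s^2 + 2s - 48) = 0.
Factoring: (s - 6)(s + 8) = 0.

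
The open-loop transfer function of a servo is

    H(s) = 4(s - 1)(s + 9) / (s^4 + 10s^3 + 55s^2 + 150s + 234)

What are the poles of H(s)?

s = -2 + 3j, -2 - 3j, -3 + 3j, -3 - 3j

The poles are the roots of the denominator s^4 + 10s^3 + 55s^2 + 150s + 234 = 0.
No real roots exist; factor into two real quadratics: (s^2 + 4s + 13)(s^2 + 6s + 18) = 0.
Each quadratic gives a conjugate pair via the quadratic formula.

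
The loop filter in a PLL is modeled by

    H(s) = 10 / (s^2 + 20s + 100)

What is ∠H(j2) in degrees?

At s = j2: numerator = 10, denominator = 96 + j40.
∠H = ∠num − ∠den = 0° − (22.620°) = -22.62°.

∠H(j2) ≈ -22.62°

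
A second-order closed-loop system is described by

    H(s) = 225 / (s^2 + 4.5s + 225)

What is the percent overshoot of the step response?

%OS ≈ 62.1%

Comparing s^2 + 4.5s + 225 to s^2 + 2ζωₙs + ωₙ²: ωₙ = 15 rad/s and ζ = 4.5/(2·15) = 0.15.
%OS = 100·exp(−πζ/√(1−ζ²)) = 100·exp(−π·0.15/√(1−0.15²)) ≈ 62.1%.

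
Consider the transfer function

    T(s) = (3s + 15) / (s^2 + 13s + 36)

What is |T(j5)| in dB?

Substitute s = j5: numerator = 15 + j15, denominator = 11 + j65.
|T(j5)| = |15 + j15| / |11 + j65| = 21.213 / 65.924 ≈ 0.3218.
In decibels: 20·log₁₀(0.3218) ≈ -9.85 dB.

|T(j5)|_dB ≈ -9.85 dB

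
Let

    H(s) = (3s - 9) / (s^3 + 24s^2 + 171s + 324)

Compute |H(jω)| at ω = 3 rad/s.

|H(j3)| ≈ 0.02557

Substitute s = j3: numerator = -9 + j9, denominator = 108 + j486.
|H(j3)| = |-9 + j9| / |108 + j486| = 12.728 / 497.86 ≈ 0.02557.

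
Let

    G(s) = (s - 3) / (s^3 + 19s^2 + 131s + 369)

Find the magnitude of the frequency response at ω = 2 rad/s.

Substitute s = j2: numerator = -3 + j2, denominator = 293 + j254.
|G(j2)| = |-3 + j2| / |293 + j254| = 3.6056 / 387.77 ≈ 0.009298.

|G(j2)| ≈ 0.009298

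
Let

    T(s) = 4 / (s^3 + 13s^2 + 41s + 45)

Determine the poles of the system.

s = -2 + j, -2 - j, -9

The poles are the roots of the denominator s^3 + 13s^2 + 41s + 45 = 0.
Trying s = -9: the polynomial evaluates to 0, so (s + 9) is a factor.
Dividing out leaves s^2 + 4s + 5 = 0.
The quadratic formula then gives s = -2 ± 1j.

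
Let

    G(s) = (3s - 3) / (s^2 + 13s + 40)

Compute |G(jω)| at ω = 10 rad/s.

|G(j10)| ≈ 0.2106

Substitute s = j10: numerator = -3 + j30, denominator = -60 + j130.
|G(j10)| = |-3 + j30| / |-60 + j130| = 30.150 / 143.18 ≈ 0.2106.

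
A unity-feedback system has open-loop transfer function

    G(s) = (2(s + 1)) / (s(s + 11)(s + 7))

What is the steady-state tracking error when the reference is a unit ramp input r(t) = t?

e_ss = 38.50

G(s) has one pole at the origin.
This is a Type 1 system. Kv = lim_{s→0} s·G(s) = 2/77.
e_ss = 1/Kv = 1/(2/77) = 77/2 ≈ 38.50.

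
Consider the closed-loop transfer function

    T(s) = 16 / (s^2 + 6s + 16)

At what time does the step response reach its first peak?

Comparing s^2 + 6s + 16 to s^2 + 2ζωₙs + ωₙ²: ωₙ = 4 rad/s and ζ = 6/(2·4) = 0.75.
ζωₙ = 6/2 = 3, so ω_d = ωₙ√(1−ζ²) = √(ωₙ² − (ζωₙ)²) = √(16 − 3²) = √7 ≈ 2.646 rad/s.
t_p = π/ω_d = π/2.646 ≈ 1.187 s.

t_p ≈ 1.187 s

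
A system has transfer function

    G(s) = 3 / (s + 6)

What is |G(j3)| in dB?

|G(j3)|_dB ≈ -6.99 dB

Substitute s = j3: numerator = 3, denominator = 6 + j3.
|G(j3)| = |3| / |6 + j3| = 3 / 6.7082 ≈ 0.4472.
In decibels: 20·log₁₀(0.4472) ≈ -6.99 dB.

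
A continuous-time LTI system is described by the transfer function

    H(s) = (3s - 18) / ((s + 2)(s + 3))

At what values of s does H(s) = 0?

s = 6

Set the numerator to zero: 3s - 18 = 0, i.e. 3·(s - 6) = 0.
So s = 6.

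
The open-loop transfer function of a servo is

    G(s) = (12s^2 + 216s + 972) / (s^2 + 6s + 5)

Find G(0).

G(0) = 972/5 ≈ 194.4

Set s = 0: G(0) = (972) / (5) = 972/5.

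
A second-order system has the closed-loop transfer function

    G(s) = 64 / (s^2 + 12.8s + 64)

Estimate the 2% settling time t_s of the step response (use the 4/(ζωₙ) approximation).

t_s ≈ 0.6250 s

Comparing s^2 + 12.8s + 64 to s^2 + 2ζωₙs + ωₙ²: ωₙ = 8 rad/s and ζ = 12.8/(2·8) = 0.8.
ζωₙ = 12.8/2 = 6.4, so t_s ≈ 4/(ζωₙ) = 4/6.4 = 0.6250 s.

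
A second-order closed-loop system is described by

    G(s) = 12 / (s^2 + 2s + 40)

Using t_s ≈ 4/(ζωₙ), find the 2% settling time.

Comparing s^2 + 2s + 40 to s^2 + 2ζωₙs + ωₙ²: ωₙ = √40 ≈ 6.325 rad/s and ζ = 2/(2·√40) ≈ 0.1581.
ζωₙ = 2/2 = 1, so t_s ≈ 4/(ζωₙ) = 4/1 = 4 s.

t_s ≈ 4 s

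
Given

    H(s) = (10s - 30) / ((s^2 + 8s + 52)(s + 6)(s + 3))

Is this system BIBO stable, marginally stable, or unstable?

stable

The poles can be read from the denominator factors: s = -4 ± 6j, -6, -3.
Since all poles lie strictly in the left half-plane, the system is stable.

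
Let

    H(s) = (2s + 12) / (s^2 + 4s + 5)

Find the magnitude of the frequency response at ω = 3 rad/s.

|H(j3)| ≈ 1.061

Substitute s = j3: numerator = 12 + j6, denominator = -4 + j12.
|H(j3)| = |12 + j6| / |-4 + j12| = 13.416 / 12.649 ≈ 1.061.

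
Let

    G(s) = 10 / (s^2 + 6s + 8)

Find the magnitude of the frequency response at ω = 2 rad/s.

|G(j2)| ≈ 0.7906

Substitute s = j2: numerator = 10, denominator = 4 + j12.
|G(j2)| = |10| / |4 + j12| = 10 / 12.649 ≈ 0.7906.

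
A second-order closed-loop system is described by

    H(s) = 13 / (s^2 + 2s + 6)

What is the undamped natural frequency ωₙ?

ωₙ ≈ 2.449 rad/s

Compare the denominator to the standard form s^2 + 2ζωₙs + ωₙ².
ωₙ² = 6, so ωₙ = √6 ≈ 2.449 rad/s.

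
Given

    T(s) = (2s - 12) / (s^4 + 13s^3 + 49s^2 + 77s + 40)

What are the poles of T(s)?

s = -2 ± j, -8, -1

The poles are the roots of the denominator s^4 + 13s^3 + 49s^2 + 77s + 40 = 0.
Trying s = -8: the polynomial evaluates to 0, so (s + 8) is a factor.
Dividing out leaves s^3 + 5s^2 + 9s + 5 = 0.
This factors further as (s^2 + 4s + 5)(s + 1) = 0.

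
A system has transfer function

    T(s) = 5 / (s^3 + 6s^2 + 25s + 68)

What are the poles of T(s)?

The poles are the roots of the denominator s^3 + 6s^2 + 25s + 68 = 0.
Trying s = -4: the polynomial evaluates to 0, so (s + 4) is a factor.
Dividing out leaves s^2 + 2s + 17 = 0.
The quadratic formula then gives s = -1 ± 4j.

s = -1 + 4j, -1 - 4j, -4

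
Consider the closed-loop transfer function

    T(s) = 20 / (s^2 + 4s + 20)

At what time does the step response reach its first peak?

t_p ≈ 0.7854 s

Comparing s^2 + 4s + 20 to s^2 + 2ζωₙs + ωₙ²: ωₙ = √20 ≈ 4.472 rad/s and ζ = 4/(2·√20) ≈ 0.4472.
ζωₙ = 4/2 = 2, so ω_d = ωₙ√(1−ζ²) = √(ωₙ² − (ζωₙ)²) = √(20 − 2²) = √16 = 4 rad/s.
t_p = π/ω_d = π/4 ≈ 0.7854 s.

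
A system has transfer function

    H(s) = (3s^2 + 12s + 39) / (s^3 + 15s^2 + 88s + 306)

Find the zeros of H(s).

s = -2 ± 3j

Set the numerator to zero: 3s^2 + 12s + 39 = 0, i.e. 3·(s^2 + 4s + 13) = 0.
Factoring: (s^2 + 4s + 13) = 0.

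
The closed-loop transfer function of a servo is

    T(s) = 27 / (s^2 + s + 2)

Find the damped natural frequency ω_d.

ω_d ≈ 1.323 rad/s

Comparing s^2 + s + 2 to s^2 + 2ζωₙs + ωₙ²: ωₙ = √2 ≈ 1.414 rad/s and ζ = 1/(2·√2) ≈ 0.3536.
ζωₙ = 1/2 = 0.5, so ω_d = ωₙ√(1−ζ²) = √(ωₙ² − (ζωₙ)²) = √(2 − 0.5²) = √1.75 ≈ 1.323 rad/s.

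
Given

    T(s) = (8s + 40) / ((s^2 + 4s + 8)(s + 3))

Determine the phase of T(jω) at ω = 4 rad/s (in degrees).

At s = j4: numerator = 40 + j32, denominator = -88 + j16.
∠T = ∠num − ∠den = 38.660° − (169.70°) = -131.0°.

∠T(j4) ≈ -131.0°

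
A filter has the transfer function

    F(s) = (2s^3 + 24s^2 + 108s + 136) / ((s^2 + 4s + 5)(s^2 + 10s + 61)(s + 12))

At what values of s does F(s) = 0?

s = -5 + 3j, -5 - 3j, -2

Set the numerator to zero: 2s^3 + 24s^2 + 108s + 136 = 0, i.e. 2·(s^3 + 12s^2 + 54s + 68) = 0.
Factoring: (s^2 + 10s + 34)(s + 2) = 0.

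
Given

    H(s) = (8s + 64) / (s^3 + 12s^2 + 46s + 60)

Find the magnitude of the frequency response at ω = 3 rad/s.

Substitute s = j3: numerator = 64 + j24, denominator = -48 + j111.
|H(j3)| = |64 + j24| / |-48 + j111| = 68.352 / 120.93 ≈ 0.5652.

|H(j3)| ≈ 0.5652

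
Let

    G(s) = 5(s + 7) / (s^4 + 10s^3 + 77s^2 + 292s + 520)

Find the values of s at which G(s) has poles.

s = -2 ± 6j, -3 ± 2j

The poles are the roots of the denominator s^4 + 10s^3 + 77s^2 + 292s + 520 = 0.
No real roots exist; factor into two real quadratics: (s^2 + 4s + 40)(s^2 + 6s + 13) = 0.
Each quadratic gives a conjugate pair via the quadratic formula.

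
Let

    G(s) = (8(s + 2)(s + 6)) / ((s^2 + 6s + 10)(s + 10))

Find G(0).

G(0) = 24/25 ≈ 0.9600

At s = 0 each factor (s + a) contributes a and each (s^2 + bs + c) contributes c.
G(0) = 8·(2) · (6) / ((10) · (10)) = 96/100 = 24/25.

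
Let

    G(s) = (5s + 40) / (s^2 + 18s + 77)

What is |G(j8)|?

Substitute s = j8: numerator = 40 + j40, denominator = 13 + j144.
|G(j8)| = |40 + j40| / |13 + j144| = 56.569 / 144.59 ≈ 0.3912.

|G(j8)| ≈ 0.3912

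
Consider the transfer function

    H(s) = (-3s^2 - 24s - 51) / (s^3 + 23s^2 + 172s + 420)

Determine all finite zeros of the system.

s = -4 ± j

Set the numerator to zero: -3s^2 - 24s - 51 = 0, i.e. -3·(s^2 + 8s + 17) = 0.
Factoring: (s^2 + 8s + 17) = 0.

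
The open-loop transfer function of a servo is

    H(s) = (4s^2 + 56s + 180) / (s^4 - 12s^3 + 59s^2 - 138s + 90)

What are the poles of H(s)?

s = 3 + 3j, 3 - 3j, 5, 1

The poles are the roots of the denominator s^4 - 12s^3 + 59s^2 - 138s + 90 = 0.
Trying s = 5: the polynomial evaluates to 0, so (s - 5) is a factor.
Dividing out leaves s^3 - 7s^2 + 24s - 18 = 0.
This factors further as (s^2 - 6s + 18)(s - 1) = 0.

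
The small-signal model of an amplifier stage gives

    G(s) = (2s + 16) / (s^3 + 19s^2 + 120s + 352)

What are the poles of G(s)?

The poles are the roots of the denominator s^3 + 19s^2 + 120s + 352 = 0.
Trying s = -11: the polynomial evaluates to 0, so (s + 11) is a factor.
Dividing out leaves s^2 + 8s + 32 = 0.
The quadratic formula then gives s = -4 ± 4j.

s = -4 ± 4j, -11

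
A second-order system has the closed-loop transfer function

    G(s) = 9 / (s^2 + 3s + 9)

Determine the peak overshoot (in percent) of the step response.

Comparing s^2 + 3s + 9 to s^2 + 2ζωₙs + ωₙ²: ωₙ = 3 rad/s and ζ = 3/(2·3) = 0.5.
%OS = 100·exp(−πζ/√(1−ζ²)) = 100·exp(−π·0.5/√(1−0.5²)) ≈ 16.3%.

%OS ≈ 16.3%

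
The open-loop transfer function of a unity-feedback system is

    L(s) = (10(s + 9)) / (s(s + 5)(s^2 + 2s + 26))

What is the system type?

The denominator has 1 factor of s at the origin (free integrator), so this is a Type 1 system.

Type 1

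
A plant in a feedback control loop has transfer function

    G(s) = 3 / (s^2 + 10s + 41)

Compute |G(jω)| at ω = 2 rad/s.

|G(j2)| ≈ 0.07133

Substitute s = j2: numerator = 3, denominator = 37 + j20.
|G(j2)| = |3| / |37 + j20| = 3 / 42.059 ≈ 0.07133.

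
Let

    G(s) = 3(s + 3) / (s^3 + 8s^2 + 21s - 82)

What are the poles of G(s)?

The poles are the roots of the denominator s^3 + 8s^2 + 21s - 82 = 0.
Trying s = 2: the polynomial evaluates to 0, so (s - 2) is a factor.
Dividing out leaves s^2 + 10s + 41 = 0.
The quadratic formula then gives s = -5 ± 4j.

s = -5 + 4j, -5 - 4j, 2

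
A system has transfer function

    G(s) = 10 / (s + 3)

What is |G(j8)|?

Substitute s = j8: numerator = 10, denominator = 3 + j8.
|G(j8)| = |10| / |3 + j8| = 10 / 8.5440 ≈ 1.170.

|G(j8)| ≈ 1.170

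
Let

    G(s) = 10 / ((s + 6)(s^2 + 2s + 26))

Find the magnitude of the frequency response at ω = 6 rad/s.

Substitute s = j6: numerator = 10, denominator = -132 + j12.
|G(j6)| = |10| / |-132 + j12| = 10 / 132.54 ≈ 0.07545.

|G(j6)| ≈ 0.07545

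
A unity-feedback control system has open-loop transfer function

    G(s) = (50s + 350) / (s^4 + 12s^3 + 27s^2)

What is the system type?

Factor s from the denominator: s^4 + 12s^3 + 27s^2 = s^2·(s^2 + 12s + 27).
There are 2 poles at the origin, so the system is Type 2.

Type 2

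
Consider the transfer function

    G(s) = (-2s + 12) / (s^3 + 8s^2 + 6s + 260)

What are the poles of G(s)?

The poles are the roots of the denominator s^3 + 8s^2 + 6s + 260 = 0.
Trying s = -10: the polynomial evaluates to 0, so (s + 10) is a factor.
Dividing out leaves s^2 - 2s + 26 = 0.
The quadratic formula then gives s = 1 ± 5j.

s = 1 ± 5j, -10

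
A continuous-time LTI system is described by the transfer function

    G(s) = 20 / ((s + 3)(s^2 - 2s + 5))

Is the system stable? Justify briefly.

The poles can be read from the denominator factors: s = -3, 1 ± 2j.
Since the pole(s) at s = 1 ± 2j lie in the right half-plane, the system is unstable.

unstable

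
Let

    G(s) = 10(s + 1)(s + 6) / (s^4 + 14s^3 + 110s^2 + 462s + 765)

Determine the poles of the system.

s = -4 + j, -4 - j, -3 + 6j, -3 - 6j

The poles are the roots of the denominator s^4 + 14s^3 + 110s^2 + 462s + 765 = 0.
No real roots exist; factor into two real quadratics: (s^2 + 8s + 17)(s^2 + 6s + 45) = 0.
Each quadratic gives a conjugate pair via the quadratic formula.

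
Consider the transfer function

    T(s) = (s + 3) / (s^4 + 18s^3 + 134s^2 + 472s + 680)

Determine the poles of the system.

The poles are the roots of the denominator s^4 + 18s^3 + 134s^2 + 472s + 680 = 0.
No real roots exist; factor into two real quadratics: (s^2 + 10s + 34)(s^2 + 8s + 20) = 0.
Each quadratic gives a conjugate pair via the quadratic formula.

s = -5 ± 3j, -4 ± 2j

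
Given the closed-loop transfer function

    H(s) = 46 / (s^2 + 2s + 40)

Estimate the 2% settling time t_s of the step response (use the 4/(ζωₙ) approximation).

Comparing s^2 + 2s + 40 to s^2 + 2ζωₙs + ωₙ²: ωₙ = √40 ≈ 6.325 rad/s and ζ = 2/(2·√40) ≈ 0.1581.
ζωₙ = 2/2 = 1, so t_s ≈ 4/(ζωₙ) = 4/1 = 4 s.

t_s ≈ 4 s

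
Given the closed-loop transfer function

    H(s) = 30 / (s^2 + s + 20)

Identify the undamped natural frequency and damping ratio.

Compare the denominator to the standard form s^2 + 2ζωₙs + ωₙ².
ωₙ² = 20, so ωₙ = √20 ≈ 4.472 rad/s.
2ζωₙ = 1, so ζ = 1/(2·√20) ≈ 0.1118.

ωₙ ≈ 4.472 rad/s, ζ ≈ 0.1118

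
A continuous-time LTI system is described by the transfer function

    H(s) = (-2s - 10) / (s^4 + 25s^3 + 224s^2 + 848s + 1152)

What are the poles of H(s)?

s = -9, -8, -4, -4

The poles are the roots of the denominator s^4 + 25s^3 + 224s^2 + 848s + 1152 = 0.
Trying s = -9: the polynomial evaluates to 0, so (s + 9) is a factor.
Dividing out leaves s^3 + 16s^2 + 80s + 128 = 0.
This factors further as (s + 8)(s + 4)^2 = 0.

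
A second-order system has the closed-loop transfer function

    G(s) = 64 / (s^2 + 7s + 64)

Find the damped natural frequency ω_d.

ω_d ≈ 7.194 rad/s

Comparing s^2 + 7s + 64 to s^2 + 2ζωₙs + ωₙ²: ωₙ = 8 rad/s and ζ = 7/(2·8) = 0.4375.
ζωₙ = 7/2 = 3.5, so ω_d = ωₙ√(1−ζ²) = √(ωₙ² − (ζωₙ)²) = √(64 − 3.5²) = √51.75 ≈ 7.194 rad/s.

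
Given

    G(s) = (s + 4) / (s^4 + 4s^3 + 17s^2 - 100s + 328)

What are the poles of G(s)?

The poles are the roots of the denominator s^4 + 4s^3 + 17s^2 - 100s + 328 = 0.
No real roots exist; factor into two real quadratics: (s^2 - 4s + 8)(s^2 + 8s + 41) = 0.
Each quadratic gives a conjugate pair via the quadratic formula.

s = 2 ± 2j, -4 ± 5j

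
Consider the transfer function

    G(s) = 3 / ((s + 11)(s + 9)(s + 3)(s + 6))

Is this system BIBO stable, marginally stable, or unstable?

The poles can be read from the denominator factors: s = -11, -9, -3, -6.
Since all poles lie strictly in the left half-plane, the system is stable.

stable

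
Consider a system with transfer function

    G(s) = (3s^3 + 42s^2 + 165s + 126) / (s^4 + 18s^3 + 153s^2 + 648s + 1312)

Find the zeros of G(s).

s = -6, -1, -7

Set the numerator to zero: 3s^3 + 42s^2 + 165s + 126 = 0, i.e. 3·(s^3 + 14s^2 + 55s + 42) = 0.
Factoring: (s + 6)(s + 1)(s + 7) = 0.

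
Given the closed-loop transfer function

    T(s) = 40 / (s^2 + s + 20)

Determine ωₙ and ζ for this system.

Compare the denominator to the standard form s^2 + 2ζωₙs + ωₙ².
ωₙ² = 20, so ωₙ = √20 ≈ 4.472 rad/s.
2ζωₙ = 1, so ζ = 1/(2·√20) ≈ 0.1118.
With ζ = 0.1118 the response is underdamped.

ωₙ ≈ 4.472 rad/s, ζ ≈ 0.1118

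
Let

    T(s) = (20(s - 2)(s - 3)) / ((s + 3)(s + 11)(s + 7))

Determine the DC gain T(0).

At s = 0 each factor (s + a) contributes a and each (s^2 + bs + c) contributes c.
T(0) = 20·(-2) · (-3) / ((3) · (11) · (7)) = 120/231 = 40/77.

T(0) = 40/77 ≈ 0.5195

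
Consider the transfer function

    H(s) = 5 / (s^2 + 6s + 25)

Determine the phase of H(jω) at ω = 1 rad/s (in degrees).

At s = j1: numerator = 5, denominator = 24 + j6.
∠H = ∠num − ∠den = 0° − (14.036°) = -14.04°.

∠H(j1) ≈ -14.04°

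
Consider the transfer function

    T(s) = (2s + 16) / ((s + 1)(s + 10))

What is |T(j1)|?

|T(j1)| ≈ 1.135

Substitute s = j1: numerator = 16 + j2, denominator = 9 + j11.
|T(j1)| = |16 + j2| / |9 + j11| = 16.125 / 14.213 ≈ 1.135.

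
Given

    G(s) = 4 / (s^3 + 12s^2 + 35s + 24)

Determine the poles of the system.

The poles are the roots of the denominator s^3 + 12s^2 + 35s + 24 = 0.
Trying s = -3: the polynomial evaluates to 0, so (s + 3) is a factor.
Dividing out leaves s^2 + 9s + 8 = 0.
Factoring the quadratic: (s + 1)(s + 8) = 0.

s = -3, -1, -8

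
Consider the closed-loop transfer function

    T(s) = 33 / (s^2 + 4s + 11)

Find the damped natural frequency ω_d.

ω_d ≈ 2.646 rad/s

Comparing s^2 + 4s + 11 to s^2 + 2ζωₙs + ωₙ²: ωₙ = √11 ≈ 3.317 rad/s and ζ = 4/(2·√11) ≈ 0.6030.
ζωₙ = 4/2 = 2, so ω_d = ωₙ√(1−ζ²) = √(ωₙ² − (ζωₙ)²) = √(11 − 2²) = √7 ≈ 2.646 rad/s.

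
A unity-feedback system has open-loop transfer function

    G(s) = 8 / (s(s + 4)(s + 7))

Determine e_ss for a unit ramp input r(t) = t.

e_ss = 3.500

G(s) has one pole at the origin.
This is a Type 1 system. Kv = lim_{s→0} s·G(s) = 8/28 = 2/7.
e_ss = 1/Kv = 1/(2/7) = 7/2 ≈ 3.500.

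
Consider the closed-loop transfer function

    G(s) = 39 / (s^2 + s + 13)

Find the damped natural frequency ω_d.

ω_d ≈ 3.571 rad/s

Comparing s^2 + s + 13 to s^2 + 2ζωₙs + ωₙ²: ωₙ = √13 ≈ 3.606 rad/s and ζ = 1/(2·√13) ≈ 0.1387.
ζωₙ = 1/2 = 0.5, so ω_d = ωₙ√(1−ζ²) = √(ωₙ² − (ζωₙ)²) = √(13 − 0.5²) = √12.75 ≈ 3.571 rad/s.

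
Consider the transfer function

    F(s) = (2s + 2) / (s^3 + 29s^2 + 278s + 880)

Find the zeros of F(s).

Set the numerator to zero: 2s + 2 = 0, i.e. 2·(s + 1) = 0.
So s = -1.

s = -1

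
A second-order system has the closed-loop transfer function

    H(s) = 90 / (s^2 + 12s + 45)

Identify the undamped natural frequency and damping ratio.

Compare the denominator to the standard form s^2 + 2ζωₙs + ωₙ².
ωₙ² = 45, so ωₙ = √45 ≈ 6.708 rad/s.
2ζωₙ = 12, so ζ = 12/(2·√45) ≈ 0.8944.
With ζ = 0.8944 the response is underdamped.

ωₙ ≈ 6.708 rad/s, ζ ≈ 0.8944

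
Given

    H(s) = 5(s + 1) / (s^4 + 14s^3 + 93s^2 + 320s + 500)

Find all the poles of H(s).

s = -3 ± 4j, -4 ± 2j

The poles are the roots of the denominator s^4 + 14s^3 + 93s^2 + 320s + 500 = 0.
No real roots exist; factor into two real quadratics: (s^2 + 6s + 25)(s^2 + 8s + 20) = 0.
Each quadratic gives a conjugate pair via the quadratic formula.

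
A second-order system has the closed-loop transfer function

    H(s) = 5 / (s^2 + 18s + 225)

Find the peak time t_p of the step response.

Comparing s^2 + 18s + 225 to s^2 + 2ζωₙs + ωₙ²: ωₙ = 15 rad/s and ζ = 18/(2·15) = 0.6.
ζωₙ = 18/2 = 9, so ω_d = ωₙ√(1−ζ²) = √(ωₙ² − (ζωₙ)²) = √(225 − 9²) = √144 = 12 rad/s.
t_p = π/ω_d = π/12 ≈ 0.2618 s.

t_p ≈ 0.2618 s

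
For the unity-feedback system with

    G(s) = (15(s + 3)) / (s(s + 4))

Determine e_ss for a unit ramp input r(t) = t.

G(s) has one pole at the origin.
This is a Type 1 system. Kv = lim_{s→0} s·G(s) = 45/4.
e_ss = 1/Kv = 1/(45/4) = 4/45 ≈ 0.08889.

e_ss = 0.08889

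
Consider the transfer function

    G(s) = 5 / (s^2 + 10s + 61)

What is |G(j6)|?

Substitute s = j6: numerator = 5, denominator = 25 + j60.
|G(j6)| = |5| / |25 + j60| = 5 / 65 ≈ 0.07692.

|G(j6)| ≈ 0.07692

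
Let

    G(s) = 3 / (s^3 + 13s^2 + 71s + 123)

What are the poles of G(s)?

s = -5 ± 4j, -3

The poles are the roots of the denominator s^3 + 13s^2 + 71s + 123 = 0.
Trying s = -3: the polynomial evaluates to 0, so (s + 3) is a factor.
Dividing out leaves s^2 + 10s + 41 = 0.
The quadratic formula then gives s = -5 ± 4j.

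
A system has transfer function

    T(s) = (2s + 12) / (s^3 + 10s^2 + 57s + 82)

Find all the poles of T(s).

The poles are the roots of the denominator s^3 + 10s^2 + 57s + 82 = 0.
Trying s = -2: the polynomial evaluates to 0, so (s + 2) is a factor.
Dividing out leaves s^2 + 8s + 41 = 0.
The quadratic formula then gives s = -4 ± 5j.

s = -4 + 5j, -4 - 5j, -2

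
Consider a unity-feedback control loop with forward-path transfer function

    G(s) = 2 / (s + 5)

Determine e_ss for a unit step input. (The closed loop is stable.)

e_ss = 0.7143

G(s) has no poles at the origin.
This is a Type 0 system. Kp = lim_{s→0} G(s) = 2/5.
e_ss = 1/(1 + Kp) = 1/(1 + 2/5) = 5/7 ≈ 0.7143.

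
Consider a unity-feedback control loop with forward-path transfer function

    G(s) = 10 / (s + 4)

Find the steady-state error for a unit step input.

e_ss = 0.2857

G(s) has no poles at the origin.
This is a Type 0 system. Kp = lim_{s→0} G(s) = 10/4 = 5/2.
e_ss = 1/(1 + Kp) = 1/(1 + 5/2) = 2/7 ≈ 0.2857.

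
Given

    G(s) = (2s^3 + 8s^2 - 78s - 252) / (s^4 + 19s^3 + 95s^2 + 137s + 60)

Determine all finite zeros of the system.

Set the numerator to zero: 2s^3 + 8s^2 - 78s - 252 = 0, i.e. 2·(s^3 + 4s^2 - 39s - 126) = 0.
Factoring: (s + 7)(s + 3)(s - 6) = 0.

s = -7, -3, 6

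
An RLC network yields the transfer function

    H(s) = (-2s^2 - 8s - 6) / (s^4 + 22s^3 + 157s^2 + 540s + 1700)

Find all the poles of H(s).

s = -10, -10, -1 ± 4j

The poles are the roots of the denominator s^4 + 22s^3 + 157s^2 + 540s + 1700 = 0.
Trying s = -10: the polynomial evaluates to 0, so (s + 10) is a factor.
Dividing out leaves s^3 + 12s^2 + 37s + 170 = 0.
This factors further as (s + 10)(s^2 + 2s + 17) = 0.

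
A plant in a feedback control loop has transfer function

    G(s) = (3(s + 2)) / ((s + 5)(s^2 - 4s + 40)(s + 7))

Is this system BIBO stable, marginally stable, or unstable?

The poles can be read from the denominator factors: s = -5, 2 + 6j, 2 - 6j, -7.
Since the pole(s) at s = 2 + 6j, 2 - 6j lie in the right half-plane, the system is unstable.

unstable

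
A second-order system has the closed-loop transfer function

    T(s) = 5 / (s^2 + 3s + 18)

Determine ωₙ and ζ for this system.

ωₙ ≈ 4.243 rad/s, ζ ≈ 0.3536

Compare the denominator to the standard form s^2 + 2ζωₙs + ωₙ².
ωₙ² = 18, so ωₙ = √18 ≈ 4.243 rad/s.
2ζωₙ = 3, so ζ = 3/(2·√18) ≈ 0.3536.
With ζ = 0.3536 the response is underdamped.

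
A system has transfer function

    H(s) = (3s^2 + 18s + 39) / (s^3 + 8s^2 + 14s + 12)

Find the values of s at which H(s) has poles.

s = -6, -1 + j, -1 - j

The poles are the roots of the denominator s^3 + 8s^2 + 14s + 12 = 0.
Trying s = -6: the polynomial evaluates to 0, so (s + 6) is a factor.
Dividing out leaves s^2 + 2s + 2 = 0.
The quadratic formula then gives s = -1 ± 1j.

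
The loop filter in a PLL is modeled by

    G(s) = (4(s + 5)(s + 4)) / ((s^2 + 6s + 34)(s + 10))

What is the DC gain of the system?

At s = 0 each factor (s + a) contributes a and each (s^2 + bs + c) contributes c.
G(0) = 4·(5) · (4) / ((34) · (10)) = 80/340 = 4/17.

G(0) = 4/17 ≈ 0.2353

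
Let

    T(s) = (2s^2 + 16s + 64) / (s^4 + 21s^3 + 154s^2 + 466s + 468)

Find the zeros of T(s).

Set the numerator to zero: 2s^2 + 16s + 64 = 0, i.e. 2·(s^2 + 8s + 32) = 0.
Factoring: (s^2 + 8s + 32) = 0.

s = -4 + 4j, -4 - 4j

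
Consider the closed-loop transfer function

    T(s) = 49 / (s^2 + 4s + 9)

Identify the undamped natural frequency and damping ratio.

Compare the denominator to the standard form s^2 + 2ζωₙs + ωₙ².
ωₙ² = 9, so ωₙ = 3 rad/s.
2ζωₙ = 4, so ζ = 4/(2·3) ≈ 0.6667.

ωₙ = 3 rad/s, ζ ≈ 0.6667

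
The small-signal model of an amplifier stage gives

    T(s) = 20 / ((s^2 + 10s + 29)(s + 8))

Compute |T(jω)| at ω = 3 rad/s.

|T(j3)| ≈ 0.06492

Substitute s = j3: numerator = 20, denominator = 70 + j300.
|T(j3)| = |20| / |70 + j300| = 20 / 308.06 ≈ 0.06492.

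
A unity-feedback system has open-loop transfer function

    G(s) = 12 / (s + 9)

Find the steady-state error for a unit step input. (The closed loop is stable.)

e_ss = 0.4286

G(s) has no poles at the origin.
This is a Type 0 system. Kp = lim_{s→0} G(s) = 12/9 = 4/3.
e_ss = 1/(1 + Kp) = 1/(1 + 4/3) = 3/7 ≈ 0.4286.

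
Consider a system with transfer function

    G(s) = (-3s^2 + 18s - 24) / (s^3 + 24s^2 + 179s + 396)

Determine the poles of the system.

The poles are the roots of the denominator s^3 + 24s^2 + 179s + 396 = 0.
Trying s = -11: the polynomial evaluates to 0, so (s + 11) is a factor.
Dividing out leaves s^2 + 13s + 36 = 0.
Factoring the quadratic: (s + 9)(s + 4) = 0.

s = -11, -9, -4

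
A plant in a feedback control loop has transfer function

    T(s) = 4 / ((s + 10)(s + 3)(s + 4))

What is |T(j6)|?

|T(j6)| ≈ 0.007091

Substitute s = j6: numerator = 4, denominator = -492 + j276.
|T(j6)| = |4| / |-492 + j276| = 4 / 564.13 ≈ 0.007091.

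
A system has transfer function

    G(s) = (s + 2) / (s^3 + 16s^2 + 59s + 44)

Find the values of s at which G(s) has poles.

s = -1, -11, -4

The poles are the roots of the denominator s^3 + 16s^2 + 59s + 44 = 0.
Trying s = -1: the polynomial evaluates to 0, so (s + 1) is a factor.
Dividing out leaves s^2 + 15s + 44 = 0.
Factoring the quadratic: (s + 11)(s + 4) = 0.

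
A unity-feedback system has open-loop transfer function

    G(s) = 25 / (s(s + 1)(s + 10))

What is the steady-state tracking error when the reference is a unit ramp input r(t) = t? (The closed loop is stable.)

G(s) has one pole at the origin.
This is a Type 1 system. Kv = lim_{s→0} s·G(s) = 25/10 = 5/2.
e_ss = 1/Kv = 1/(5/2) = 2/5 ≈ 0.4000.

e_ss = 0.4000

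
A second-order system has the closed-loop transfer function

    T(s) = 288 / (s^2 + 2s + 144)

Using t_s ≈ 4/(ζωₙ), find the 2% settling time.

Comparing s^2 + 2s + 144 to s^2 + 2ζωₙs + ωₙ²: ωₙ = 12 rad/s and ζ = 2/(2·12) ≈ 0.08333.
ζωₙ = 2/2 = 1, so t_s ≈ 4/(ζωₙ) = 4/1 = 4 s.

t_s ≈ 4 s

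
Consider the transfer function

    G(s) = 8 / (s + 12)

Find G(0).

G(0) = 2/3 ≈ 0.6667

Set s = 0: G(0) = (8) / (12) = 2/3.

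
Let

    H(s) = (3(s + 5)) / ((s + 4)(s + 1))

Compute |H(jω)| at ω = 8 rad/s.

|H(j8)| ≈ 0.3925

Substitute s = j8: numerator = 15 + j24, denominator = -60 + j40.
|H(j8)| = |15 + j24| / |-60 + j40| = 28.302 / 72.111 ≈ 0.3925.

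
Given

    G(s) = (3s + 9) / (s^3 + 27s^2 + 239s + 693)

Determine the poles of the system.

s = -7, -11, -9

The poles are the roots of the denominator s^3 + 27s^2 + 239s + 693 = 0.
Trying s = -7: the polynomial evaluates to 0, so (s + 7) is a factor.
Dividing out leaves s^2 + 20s + 99 = 0.
Factoring the quadratic: (s + 11)(s + 9) = 0.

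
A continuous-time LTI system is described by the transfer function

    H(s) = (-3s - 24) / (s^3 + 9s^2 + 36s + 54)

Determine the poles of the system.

s = -3 + 3j, -3 - 3j, -3

The poles are the roots of the denominator s^3 + 9s^2 + 36s + 54 = 0.
Trying s = -3: the polynomial evaluates to 0, so (s + 3) is a factor.
Dividing out leaves s^2 + 6s + 18 = 0.
The quadratic formula then gives s = -3 ± 3j.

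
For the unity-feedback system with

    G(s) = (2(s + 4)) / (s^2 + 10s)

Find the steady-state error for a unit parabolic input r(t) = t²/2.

e_ss = ∞

G(s) has one pole at the origin.
This is a Type 1 system; Ka = lim_{s→0} s^2·G(s) = 0, so the steady-state error for a parabola input is infinite.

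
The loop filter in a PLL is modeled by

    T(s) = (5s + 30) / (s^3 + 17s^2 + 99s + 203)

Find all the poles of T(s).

The poles are the roots of the denominator s^3 + 17s^2 + 99s + 203 = 0.
Trying s = -7: the polynomial evaluates to 0, so (s + 7) is a factor.
Dividing out leaves s^2 + 10s + 29 = 0.
The quadratic formula then gives s = -5 ± 2j.

s = -5 + 2j, -5 - 2j, -7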